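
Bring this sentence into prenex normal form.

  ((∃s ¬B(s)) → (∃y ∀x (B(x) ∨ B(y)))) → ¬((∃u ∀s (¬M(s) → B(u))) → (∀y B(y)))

First replace A → B with ¬A ∨ B.
  ¬(¬(∃s ¬B(s)) ∨ (∃y ∀x (B(x) ∨ B(y)))) ∨ ¬(¬(∃u ∀s (¬¬M(s) ∨ B(u))) ∨ (∀y B(y)))
Push ¬ through the quantifiers and connectives to reach negation normal form:
  (∃s ¬B(s)) ∧ (∀y ∃x (¬B(x) ∧ ¬B(y))) ∨ (∃u ∀s (M(s) ∨ B(u))) ∧ (∃y ¬B(y))
Rename bound variables to avoid capture: s↦x1, y↦z1.
  (∃s ¬B(s)) ∧ (∀y ∃x (¬B(x) ∧ ¬B(y))) ∨ (∃u ∀x1 (M(x1) ∨ B(u))) ∧ (∃z1 ¬B(z1))
Pull the quantifiers to the front (each side's bound variable is not free in the other side):
  ∃s ∀y ∃x ∃u ∀x1 ∃z1 (¬B(s) ∧ ¬B(x) ∧ ¬B(y) ∨ (M(x1) ∨ B(u)) ∧ ¬B(z1))

∃s ∀y ∃x ∃u ∀x1 ∃z1 (¬B(s) ∧ ¬B(x) ∧ ¬B(y) ∨ (M(x1) ∨ B(u)) ∧ ¬B(z1))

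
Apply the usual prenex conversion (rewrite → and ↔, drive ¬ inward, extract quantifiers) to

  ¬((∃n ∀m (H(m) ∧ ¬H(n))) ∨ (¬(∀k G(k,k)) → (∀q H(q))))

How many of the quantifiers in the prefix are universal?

First replace A → B with ¬A ∨ B.
  ¬((∃n ∀m (H(m) ∧ ¬H(n))) ∨ ¬¬(∀k G(k,k)) ∨ (∀q H(q)))
Push ¬ through the quantifiers and connectives to reach negation normal form:
  (∀n ∃m (¬H(m) ∨ H(n))) ∧ (∃k ¬G(k,k)) ∧ (∃q ¬H(q))
Pull the quantifiers to the front (each side's bound variable is not free in the other side):
  ∀n ∃m ∃k ∃q ((¬H(m) ∨ H(n)) ∧ ¬G(k,k) ∧ ¬H(q))
The prefix is ∀n ∃m ∃k ∃q: 1 universal, 3 existential.

1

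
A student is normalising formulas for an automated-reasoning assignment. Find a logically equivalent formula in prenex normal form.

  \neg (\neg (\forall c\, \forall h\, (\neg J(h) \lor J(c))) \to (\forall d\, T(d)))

Rewrite implications/biconditionals: A → B as ¬A ∨ B.
  \neg (\neg \neg (\forall c\, \forall h\, (\neg J(h) \lor J(c))) \lor (\forall d\, T(d)))
Push ¬ through the quantifiers and connectives to reach negation normal form:
  (\exists c\, \exists h\, (J(h) \land \neg J(c))) \land (\exists d\, \neg T(d))
Extract every quantifier outward, since the variables are now distinct and don't occur free across branches:
  \exists c\, \exists h\, \exists d\, (J(h) \land \neg J(c) \land \neg T(d))

\exists c\, \exists h\, \exists d\, (J(h) \land \neg J(c) \land \neg T(d))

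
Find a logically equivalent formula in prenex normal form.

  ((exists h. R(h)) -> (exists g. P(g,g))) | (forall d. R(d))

forall h. exists g. forall d. (~R(h) | P(g,g) | R(d))

First replace A → B with ¬A ∨ B.
  ~(exists h. R(h)) | (exists g. P(g,g)) | (forall d. R(d))
Push ¬ through the quantifiers and connectives to reach negation normal form:
  (forall h. ~R(h)) | (exists g. P(g,g)) | (forall d. R(d))
All bound variables are already distinct, so no renaming is needed.
Finally move all quantifiers to the prefix:
  forall h. exists g. forall d. (~R(h) | P(g,g) | R(d))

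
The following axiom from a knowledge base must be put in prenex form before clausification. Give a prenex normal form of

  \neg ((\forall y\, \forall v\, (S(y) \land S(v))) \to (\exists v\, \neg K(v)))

First replace A → B with ¬A ∨ B.
  \neg (\neg (\forall y\, \forall v\, (S(y) \land S(v))) \lor (\exists v\, \neg K(v)))
Push ¬ through the quantifiers and connectives to reach negation normal form:
  (\forall y\, \forall v\, (S(y) \land S(v))) \land (\forall v\, K(v))
Standardize variables apart so no two quantifiers bind the same name: v↦v1.
  (\forall y\, \forall v\, (S(y) \land S(v))) \land (\forall v1\, K(v1))
Finally move all quantifiers to the prefix:
  \forall y\, \forall v\, \forall v1\, (S(y) \land S(v) \land K(v1))

\forall y\, \forall v\, \forall v1\, (S(y) \land S(v) \land K(v1))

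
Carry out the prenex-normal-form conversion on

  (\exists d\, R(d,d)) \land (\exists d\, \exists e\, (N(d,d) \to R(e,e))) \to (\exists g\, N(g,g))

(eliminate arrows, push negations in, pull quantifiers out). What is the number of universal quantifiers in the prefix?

3

Rewrite implications/biconditionals: A → B as ¬A ∨ B.
  \neg ((\exists d\, R(d,d)) \land (\exists d\, \exists e\, (\neg N(d,d) \lor R(e,e)))) \lor (\exists g\, N(g,g))
Drive negations inward (¬∀x A ≡ ∃x ¬A, ¬∃x A ≡ ∀x ¬A, De Morgan for ∧/∨):
  (\forall d\, \neg R(d,d)) \lor (\forall d\, \forall e\, (N(d,d) \land \neg R(e,e))) \lor (\exists g\, N(g,g))
Rename bound variables to avoid capture: d↦w1.
  (\forall d\, \neg R(d,d)) \lor (\forall w1\, \forall e\, (N(w1,w1) \land \neg R(e,e))) \lor (\exists g\, N(g,g))
Extract every quantifier outward, since the variables are now distinct and don't occur free across branches:
  \forall d\, \forall w1\, \forall e\, \exists g\, (\neg R(d,d) \lor N(w1,w1) \land \neg R(e,e) \lor N(g,g))
The prefix is \forall d \forall w1 \forall e \exists g: 3 universal, 1 existential.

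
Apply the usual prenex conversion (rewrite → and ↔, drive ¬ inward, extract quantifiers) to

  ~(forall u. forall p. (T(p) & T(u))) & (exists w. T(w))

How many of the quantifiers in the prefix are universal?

0

Move each ¬ inward, flipping quantifiers it crosses:
  (exists u. exists p. (~T(p) | ~T(u))) & (exists w. T(w))
Pull the quantifiers to the front (each side's bound variable is not free in the other side):
  exists u. exists p. exists w. ((~T(p) | ~T(u)) & T(w))
The prefix is exists u exists p exists w: 0 universal, 3 existential.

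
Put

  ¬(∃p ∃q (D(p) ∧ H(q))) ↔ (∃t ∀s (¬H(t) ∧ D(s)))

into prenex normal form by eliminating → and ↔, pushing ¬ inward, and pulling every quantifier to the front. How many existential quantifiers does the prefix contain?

Eliminate → and ↔ using ¬ and ∨; A ↔ B as (¬A ∨ B) ∧ (¬B ∨ A).
  (¬¬(∃p ∃q (D(p) ∧ H(q))) ∨ (∃t ∀s (¬H(t) ∧ D(s)))) ∧ (¬(∃t ∀s (¬H(t) ∧ D(s))) ∨ ¬(∃p ∃q (D(p) ∧ H(q))))
Push ¬ through the quantifiers and connectives to reach negation normal form:
  ((∃p ∃q (D(p) ∧ H(q))) ∨ (∃t ∀s (¬H(t) ∧ D(s)))) ∧ ((∀t ∃s (H(t) ∨ ¬D(s))) ∨ (∀p ∀q (¬D(p) ∨ ¬H(q))))
Rename bound variables to avoid capture: t↦x, s↦c, p↦x1, q↦w.
  ((∃p ∃q (D(p) ∧ H(q))) ∨ (∃t ∀s (¬H(t) ∧ D(s)))) ∧ ((∀x ∃c (H(x) ∨ ¬D(c))) ∨ (∀x1 ∀w (¬D(x1) ∨ ¬H(w))))
Extract every quantifier outward, since the variables are now distinct and don't occur free across branches:
  ∃p ∃q ∃t ∀s ∀x ∃c ∀x1 ∀w ((D(p) ∧ H(q) ∨ ¬H(t) ∧ D(s)) ∧ (H(x) ∨ ¬D(c) ∨ ¬D(x1) ∨ ¬H(w)))
The prefix is ∃p ∃q ∃t ∀s ∀x ∃c ∀x1 ∀w: 4 universal, 4 existential.

4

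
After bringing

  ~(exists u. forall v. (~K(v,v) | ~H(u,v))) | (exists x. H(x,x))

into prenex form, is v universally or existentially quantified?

existential

Drive negations inward (¬∀x A ≡ ∃x ¬A, ¬∃x A ≡ ∀x ¬A, De Morgan for ∧/∨):
  (forall u. exists v. (K(v,v) & H(u,v))) | (exists x. H(x,x))
All bound variables are already distinct, so no renaming is needed.
Extract every quantifier outward, since the variables are now distinct and don't occur free across branches:
  forall u. exists v. exists x. (K(v,v) & H(u,v) | H(x,x))
The quantifier forall v sits under an odd number of negations, so it flips to exists v.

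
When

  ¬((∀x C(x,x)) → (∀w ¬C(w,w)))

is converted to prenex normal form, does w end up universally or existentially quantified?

existential

First replace A → B with ¬A ∨ B.
  ¬(¬(∀x C(x,x)) ∨ (∀w ¬C(w,w)))
Drive negations inward (¬∀x A ≡ ∃x ¬A, ¬∃x A ≡ ∀x ¬A, De Morgan for ∧/∨):
  (∀x C(x,x)) ∧ (∃w C(w,w))
All bound variables are already distinct, so no renaming is needed.
Pull the quantifiers to the front (each side's bound variable is not free in the other side):
  ∀x ∃w (C(x,x) ∧ C(w,w))
The quantifier ∀w sits under an odd number of negations (counting the antecedent side of each →), so it flips to ∃w.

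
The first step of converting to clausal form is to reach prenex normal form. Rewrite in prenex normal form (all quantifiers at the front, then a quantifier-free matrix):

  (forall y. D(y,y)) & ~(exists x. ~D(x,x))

forall y. forall x. (D(y,y) & D(x,x))

Push ¬ through the quantifiers and connectives to reach negation normal form:
  (forall y. D(y,y)) & (forall x. D(x,x))
All bound variables are already distinct, so no renaming is needed.
Pull the quantifiers to the front (each side's bound variable is not free in the other side):
  forall y. forall x. (D(y,y) & D(x,x))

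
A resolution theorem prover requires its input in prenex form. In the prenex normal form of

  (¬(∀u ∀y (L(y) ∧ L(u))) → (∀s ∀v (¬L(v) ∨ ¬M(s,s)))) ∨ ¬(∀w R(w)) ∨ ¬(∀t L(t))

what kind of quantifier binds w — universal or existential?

Eliminate → and ↔ using ¬ and ∨.
  ¬¬(∀u ∀y (L(y) ∧ L(u))) ∨ (∀s ∀v (¬L(v) ∨ ¬M(s,s))) ∨ ¬(∀w R(w)) ∨ ¬(∀t L(t))
Move each ¬ inward, flipping quantifiers it crosses:
  (∀u ∀y (L(y) ∧ L(u))) ∨ (∀s ∀v (¬L(v) ∨ ¬M(s,s))) ∨ (∃w ¬R(w)) ∨ (∃t ¬L(t))
All bound variables are already distinct, so no renaming is needed.
Extract every quantifier outward, since the variables are now distinct and don't occur free across branches:
  ∀u ∀y ∀s ∀v ∃w ∃t (L(y) ∧ L(u) ∨ ¬L(v) ∨ ¬M(s,s) ∨ ¬R(w) ∨ ¬L(t))
The quantifier ∀w sits under an odd number of negations (counting the antecedent side of each →), so it flips to ∃w.

existential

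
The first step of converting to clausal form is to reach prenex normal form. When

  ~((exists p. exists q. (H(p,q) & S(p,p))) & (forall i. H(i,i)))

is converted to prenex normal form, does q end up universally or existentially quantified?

universal

Move each ¬ inward, flipping quantifiers it crosses:
  (forall p. forall q. (~H(p,q) | ~S(p,p))) | (exists i. ~H(i,i))
All bound variables are already distinct, so no renaming is needed.
Finally move all quantifiers to the prefix:
  forall p. forall q. exists i. (~H(p,q) | ~S(p,p) | ~H(i,i))
The quantifier exists q sits under an odd number of negations, so it flips to forall q.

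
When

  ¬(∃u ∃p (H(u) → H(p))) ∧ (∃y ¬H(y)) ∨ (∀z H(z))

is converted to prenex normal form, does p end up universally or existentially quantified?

First replace A → B with ¬A ∨ B.
  ¬(∃u ∃p (¬H(u) ∨ H(p))) ∧ (∃y ¬H(y)) ∨ (∀z H(z))
Push ¬ through the quantifiers and connectives to reach negation normal form:
  (∀u ∀p (H(u) ∧ ¬H(p))) ∧ (∃y ¬H(y)) ∨ (∀z H(z))
Pull the quantifiers to the front (each side's bound variable is not free in the other side):
  ∀u ∀p ∃y ∀z (H(u) ∧ ¬H(p) ∧ ¬H(y) ∨ H(z))
The quantifier ∃p sits under an odd number of negations (counting the antecedent side of each →), so it flips to ∀p.

universal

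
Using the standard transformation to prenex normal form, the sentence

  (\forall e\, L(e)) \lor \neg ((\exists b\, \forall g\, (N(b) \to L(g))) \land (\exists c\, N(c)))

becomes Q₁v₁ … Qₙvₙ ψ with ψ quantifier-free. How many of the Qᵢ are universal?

Eliminate → and ↔ using ¬ and ∨.
  (\forall e\, L(e)) \lor \neg ((\exists b\, \forall g\, (\neg N(b) \lor L(g))) \land (\exists c\, N(c)))
Drive negations inward (¬∀x A ≡ ∃x ¬A, ¬∃x A ≡ ∀x ¬A, De Morgan for ∧/∨):
  (\forall e\, L(e)) \lor (\forall b\, \exists g\, (N(b) \land \neg L(g))) \lor (\forall c\, \neg N(c))
All bound variables are already distinct, so no renaming is needed.
Finally move all quantifiers to the prefix:
  \forall e\, \forall b\, \exists g\, \forall c\, (L(e) \lor N(b) \land \neg L(g) \lor \neg N(c))
The prefix is \forall e \forall b \exists g \forall c: 3 universal, 1 existential.

3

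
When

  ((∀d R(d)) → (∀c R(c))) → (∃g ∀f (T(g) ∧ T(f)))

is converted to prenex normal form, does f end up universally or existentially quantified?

Rewrite implications/biconditionals: A → B as ¬A ∨ B.
  ¬(¬(∀d R(d)) ∨ (∀c R(c))) ∨ (∃g ∀f (T(g) ∧ T(f)))
Drive negations inward (¬∀x A ≡ ∃x ¬A, ¬∃x A ≡ ∀x ¬A, De Morgan for ∧/∨):
  (∀d R(d)) ∧ (∃c ¬R(c)) ∨ (∃g ∀f (T(g) ∧ T(f)))
All bound variables are already distinct, so no renaming is needed.
Extract every quantifier outward, since the variables are now distinct and don't occur free across branches:
  ∀d ∃c ∃g ∀f (R(d) ∧ ¬R(c) ∨ T(g) ∧ T(f))
The quantifier ∀f sits under an even number of negations (counting the antecedent side of each →), so it remains universal.

universal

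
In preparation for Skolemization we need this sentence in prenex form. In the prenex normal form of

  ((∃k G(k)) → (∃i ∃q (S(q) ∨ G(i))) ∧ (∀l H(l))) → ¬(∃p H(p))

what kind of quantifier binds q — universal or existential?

universal

Eliminate → and ↔ using ¬ and ∨.
  ¬(¬(∃k G(k)) ∨ (∃i ∃q (S(q) ∨ G(i))) ∧ (∀l H(l))) ∨ ¬(∃p H(p))
Push ¬ through the quantifiers and connectives to reach negation normal form:
  (∃k G(k)) ∧ ((∀i ∀q (¬S(q) ∧ ¬G(i))) ∨ (∃l ¬H(l))) ∨ (∀p ¬H(p))
All bound variables are already distinct, so no renaming is needed.
Extract every quantifier outward, since the variables are now distinct and don't occur free across branches:
  ∃k ∀i ∀q ∃l ∀p (G(k) ∧ (¬S(q) ∧ ¬G(i) ∨ ¬H(l)) ∨ ¬H(p))
The quantifier ∃q sits under an odd number of negations (counting the antecedent side of each →), so it flips to ∀q.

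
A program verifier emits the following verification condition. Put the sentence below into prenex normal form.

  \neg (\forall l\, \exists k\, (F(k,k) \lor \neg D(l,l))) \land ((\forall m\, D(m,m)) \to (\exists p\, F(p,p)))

Eliminate → and ↔ using ¬ and ∨.
  \neg (\forall l\, \exists k\, (F(k,k) \lor \neg D(l,l))) \land (\neg (\forall m\, D(m,m)) \lor (\exists p\, F(p,p)))
Push ¬ through the quantifiers and connectives to reach negation normal form:
  (\exists l\, \forall k\, (\neg F(k,k) \land D(l,l))) \land ((\exists m\, \neg D(m,m)) \lor (\exists p\, F(p,p)))
Finally move all quantifiers to the prefix:
  \exists l\, \forall k\, \exists m\, \exists p\, (\neg F(k,k) \land D(l,l) \land (\neg D(m,m) \lor F(p,p)))

\exists l\, \forall k\, \exists m\, \exists p\, (\neg F(k,k) \land D(l,l) \land (\neg D(m,m) \lor F(p,p)))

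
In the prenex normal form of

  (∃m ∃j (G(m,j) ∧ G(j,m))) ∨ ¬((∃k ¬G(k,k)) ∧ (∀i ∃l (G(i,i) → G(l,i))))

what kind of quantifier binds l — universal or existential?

Eliminate → and ↔ using ¬ and ∨.
  (∃m ∃j (G(m,j) ∧ G(j,m))) ∨ ¬((∃k ¬G(k,k)) ∧ (∀i ∃l (¬G(i,i) ∨ G(l,i))))
Push ¬ through the quantifiers and connectives to reach negation normal form:
  (∃m ∃j (G(m,j) ∧ G(j,m))) ∨ (∀k G(k,k)) ∨ (∃i ∀l (G(i,i) ∧ ¬G(l,i)))
Finally move all quantifiers to the prefix:
  ∃m ∃j ∀k ∃i ∀l (G(m,j) ∧ G(j,m) ∨ G(k,k) ∨ G(i,i) ∧ ¬G(l,i))
The quantifier ∃l sits under an odd number of negations (counting the antecedent side of each →), so it flips to ∀l.

universal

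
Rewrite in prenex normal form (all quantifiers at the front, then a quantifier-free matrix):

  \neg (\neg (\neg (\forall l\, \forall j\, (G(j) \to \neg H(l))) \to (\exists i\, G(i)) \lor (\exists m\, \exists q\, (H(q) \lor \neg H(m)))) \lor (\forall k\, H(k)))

Rewrite implications/biconditionals: A → B as ¬A ∨ B.
  \neg (\neg (\neg \neg (\forall l\, \forall j\, (\neg G(j) \lor \neg H(l))) \lor (\exists i\, G(i)) \lor (\exists m\, \exists q\, (H(q) \lor \neg H(m)))) \lor (\forall k\, H(k)))
Push ¬ through the quantifiers and connectives to reach negation normal form:
  ((\forall l\, \forall j\, (\neg G(j) \lor \neg H(l))) \lor (\exists i\, G(i)) \lor (\exists m\, \exists q\, (H(q) \lor \neg H(m)))) \land (\exists k\, \neg H(k))
All bound variables are already distinct, so no renaming is needed.
Finally move all quantifiers to the prefix:
  \forall l\, \forall j\, \exists i\, \exists m\, \exists q\, \exists k\, ((\neg G(j) \lor \neg H(l) \lor G(i) \lor H(q) \lor \neg H(m)) \land \neg H(k))

\forall l\, \forall j\, \exists i\, \exists m\, \exists q\, \exists k\, ((\neg G(j) \lor \neg H(l) \lor G(i) \lor H(q) \lor \neg H(m)) \land \neg H(k))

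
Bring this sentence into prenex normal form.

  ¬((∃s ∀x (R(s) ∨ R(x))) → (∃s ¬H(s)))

First replace A → B with ¬A ∨ B.
  ¬(¬(∃s ∀x (R(s) ∨ R(x))) ∨ (∃s ¬H(s)))
Drive negations inward (¬∀x A ≡ ∃x ¬A, ¬∃x A ≡ ∀x ¬A, De Morgan for ∧/∨):
  (∃s ∀x (R(s) ∨ R(x))) ∧ (∀s H(s))
Standardize variables apart so no two quantifiers bind the same name: s↦y1.
  (∃s ∀x (R(s) ∨ R(x))) ∧ (∀y1 H(y1))
Pull the quantifiers to the front (each side's bound variable is not free in the other side):
  ∃s ∀x ∀y1 ((R(s) ∨ R(x)) ∧ H(y1))

∃s ∀x ∀y1 ((R(s) ∨ R(x)) ∧ H(y1))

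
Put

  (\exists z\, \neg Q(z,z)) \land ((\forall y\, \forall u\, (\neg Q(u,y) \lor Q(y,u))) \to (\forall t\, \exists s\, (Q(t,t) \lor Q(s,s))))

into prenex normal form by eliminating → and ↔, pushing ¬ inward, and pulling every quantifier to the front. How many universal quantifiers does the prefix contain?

1

Eliminate → and ↔ using ¬ and ∨.
  (\exists z\, \neg Q(z,z)) \land (\neg (\forall y\, \forall u\, (\neg Q(u,y) \lor Q(y,u))) \lor (\forall t\, \exists s\, (Q(t,t) \lor Q(s,s))))
Move each ¬ inward, flipping quantifiers it crosses:
  (\exists z\, \neg Q(z,z)) \land ((\exists y\, \exists u\, (Q(u,y) \land \neg Q(y,u))) \lor (\forall t\, \exists s\, (Q(t,t) \lor Q(s,s))))
Extract every quantifier outward, since the variables are now distinct and don't occur free across branches:
  \exists z\, \exists y\, \exists u\, \forall t\, \exists s\, (\neg Q(z,z) \land (Q(u,y) \land \neg Q(y,u) \lor Q(t,t) \lor Q(s,s)))
The prefix is \exists z \exists y \exists u \forall t \exists s: 1 universal, 4 existential.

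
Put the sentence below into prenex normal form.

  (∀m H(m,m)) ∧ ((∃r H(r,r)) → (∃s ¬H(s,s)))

∀m ∀r ∃s (H(m,m) ∧ (¬H(r,r) ∨ ¬H(s,s)))

Eliminate → and ↔ using ¬ and ∨.
  (∀m H(m,m)) ∧ (¬(∃r H(r,r)) ∨ (∃s ¬H(s,s)))
Move each ¬ inward, flipping quantifiers it crosses:
  (∀m H(m,m)) ∧ ((∀r ¬H(r,r)) ∨ (∃s ¬H(s,s)))
All bound variables are already distinct, so no renaming is needed.
Pull the quantifiers to the front (each side's bound variable is not free in the other side):
  ∀m ∀r ∃s (H(m,m) ∧ (¬H(r,r) ∨ ¬H(s,s)))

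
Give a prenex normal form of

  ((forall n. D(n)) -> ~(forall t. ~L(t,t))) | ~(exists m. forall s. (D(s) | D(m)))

First replace A → B with ¬A ∨ B.
  ~(forall n. D(n)) | ~(forall t. ~L(t,t)) | ~(exists m. forall s. (D(s) | D(m)))
Drive negations inward (¬∀x A ≡ ∃x ¬A, ¬∃x A ≡ ∀x ¬A, De Morgan for ∧/∨):
  (exists n. ~D(n)) | (exists t. L(t,t)) | (forall m. exists s. (~D(s) & ~D(m)))
Pull the quantifiers to the front (each side's bound variable is not free in the other side):
  exists n. exists t. forall m. exists s. (~D(n) | L(t,t) | ~D(s) & ~D(m))

exists n. exists t. forall m. exists s. (~D(n) | L(t,t) | ~D(s) & ~D(m))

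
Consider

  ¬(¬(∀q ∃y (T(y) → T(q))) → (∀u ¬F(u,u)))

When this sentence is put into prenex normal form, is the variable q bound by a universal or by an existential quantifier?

First replace A → B with ¬A ∨ B.
  ¬(¬¬(∀q ∃y (¬T(y) ∨ T(q))) ∨ (∀u ¬F(u,u)))
Drive negations inward (¬∀x A ≡ ∃x ¬A, ¬∃x A ≡ ∀x ¬A, De Morgan for ∧/∨):
  (∃q ∀y (T(y) ∧ ¬T(q))) ∧ (∃u F(u,u))
Extract every quantifier outward, since the variables are now distinct and don't occur free across branches:
  ∃q ∀y ∃u (T(y) ∧ ¬T(q) ∧ F(u,u))
The quantifier ∀q sits under an odd number of negations (counting the antecedent side of each →), so it flips to ∃q.

existential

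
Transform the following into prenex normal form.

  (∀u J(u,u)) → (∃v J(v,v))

Eliminate → and ↔ using ¬ and ∨.
  ¬(∀u J(u,u)) ∨ (∃v J(v,v))
Move each ¬ inward, flipping quantifiers it crosses:
  (∃u ¬J(u,u)) ∨ (∃v J(v,v))
Pull the quantifiers to the front (each side's bound variable is not free in the other side):
  ∃u ∃v (¬J(u,u) ∨ J(v,v))

∃u ∃v (¬J(u,u) ∨ J(v,v))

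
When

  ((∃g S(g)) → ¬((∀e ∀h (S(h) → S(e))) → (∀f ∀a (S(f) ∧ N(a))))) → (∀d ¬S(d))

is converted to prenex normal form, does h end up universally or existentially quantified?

existential

First replace A → B with ¬A ∨ B.
  ¬(¬(∃g S(g)) ∨ ¬(¬(∀e ∀h (¬S(h) ∨ S(e))) ∨ (∀f ∀a (S(f) ∧ N(a))))) ∨ (∀d ¬S(d))
Push ¬ through the quantifiers and connectives to reach negation normal form:
  (∃g S(g)) ∧ ((∃e ∃h (S(h) ∧ ¬S(e))) ∨ (∀f ∀a (S(f) ∧ N(a)))) ∨ (∀d ¬S(d))
All bound variables are already distinct, so no renaming is needed.
Finally move all quantifiers to the prefix:
  ∃g ∃e ∃h ∀f ∀a ∀d (S(g) ∧ (S(h) ∧ ¬S(e) ∨ S(f) ∧ N(a)) ∨ ¬S(d))
The quantifier ∀h sits under an odd number of negations (counting the antecedent side of each →), so it flips to ∃h.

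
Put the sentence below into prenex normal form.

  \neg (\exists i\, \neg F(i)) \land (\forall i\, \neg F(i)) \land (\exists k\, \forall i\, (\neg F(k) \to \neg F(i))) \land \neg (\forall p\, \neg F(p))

\forall i\, \forall x\, \exists k\, \forall z\, \exists p\, (F(i) \land \neg F(x) \land (F(k) \lor \neg F(z)) \land F(p))

First replace A → B with ¬A ∨ B.
  \neg (\exists i\, \neg F(i)) \land (\forall i\, \neg F(i)) \land (\exists k\, \forall i\, (\neg \neg F(k) \lor \neg F(i))) \land \neg (\forall p\, \neg F(p))
Push ¬ through the quantifiers and connectives to reach negation normal form:
  (\forall i\, F(i)) \land (\forall i\, \neg F(i)) \land (\exists k\, \forall i\, (F(k) \lor \neg F(i))) \land (\exists p\, F(p))
Rename bound variables to avoid capture: i↦x, i↦z.
  (\forall i\, F(i)) \land (\forall x\, \neg F(x)) \land (\exists k\, \forall z\, (F(k) \lor \neg F(z))) \land (\exists p\, F(p))
Extract every quantifier outward, since the variables are now distinct and don't occur free across branches:
  \forall i\, \forall x\, \exists k\, \forall z\, \exists p\, (F(i) \land \neg F(x) \land (F(k) \lor \neg F(z)) \land F(p))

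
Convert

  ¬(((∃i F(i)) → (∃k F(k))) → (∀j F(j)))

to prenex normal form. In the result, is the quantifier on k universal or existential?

existential

First replace A → B with ¬A ∨ B.
  ¬(¬(¬(∃i F(i)) ∨ (∃k F(k))) ∨ (∀j F(j)))
Move each ¬ inward, flipping quantifiers it crosses:
  ((∀i ¬F(i)) ∨ (∃k F(k))) ∧ (∃j ¬F(j))
All bound variables are already distinct, so no renaming is needed.
Extract every quantifier outward, since the variables are now distinct and don't occur free across branches:
  ∀i ∃k ∃j ((¬F(i) ∨ F(k)) ∧ ¬F(j))
The quantifier ∃k sits under an even number of negations (counting the antecedent side of each →), so it remains existential.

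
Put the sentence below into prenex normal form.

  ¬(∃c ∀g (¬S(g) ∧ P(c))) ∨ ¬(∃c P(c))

∀c ∃g ∀x (S(g) ∨ ¬P(c) ∨ ¬P(x))

Drive negations inward (¬∀x A ≡ ∃x ¬A, ¬∃x A ≡ ∀x ¬A, De Morgan for ∧/∨):
  (∀c ∃g (S(g) ∨ ¬P(c))) ∨ (∀c ¬P(c))
Standardize variables apart so no two quantifiers bind the same name: c↦x.
  (∀c ∃g (S(g) ∨ ¬P(c))) ∨ (∀x ¬P(x))
Pull the quantifiers to the front (each side's bound variable is not free in the other side):
  ∀c ∃g ∀x (S(g) ∨ ¬P(c) ∨ ¬P(x))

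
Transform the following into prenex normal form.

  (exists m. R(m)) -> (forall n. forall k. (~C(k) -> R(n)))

forall m. forall n. forall k. (~R(m) | C(k) | R(n))

Eliminate → and ↔ using ¬ and ∨.
  ~(exists m. R(m)) | (forall n. forall k. (~~C(k) | R(n)))
Drive negations inward (¬∀x A ≡ ∃x ¬A, ¬∃x A ≡ ∀x ¬A, De Morgan for ∧/∨):
  (forall m. ~R(m)) | (forall n. forall k. (C(k) | R(n)))
All bound variables are already distinct, so no renaming is needed.
Pull the quantifiers to the front (each side's bound variable is not free in the other side):
  forall m. forall n. forall k. (~R(m) | C(k) | R(n))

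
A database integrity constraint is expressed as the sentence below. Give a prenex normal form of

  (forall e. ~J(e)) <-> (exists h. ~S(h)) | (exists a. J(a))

Eliminate → and ↔ using ¬ and ∨; A ↔ B as (¬A ∨ B) ∧ (¬B ∨ A).
  (~(forall e. ~J(e)) | (exists h. ~S(h)) | (exists a. J(a))) & (~((exists h. ~S(h)) | (exists a. J(a))) | (forall e. ~J(e)))
Move each ¬ inward, flipping quantifiers it crosses:
  ((exists e. J(e)) | (exists h. ~S(h)) | (exists a. J(a))) & ((forall h. S(h)) & (forall a. ~J(a)) | (forall e. ~J(e)))
Standardize variables apart so no two quantifiers bind the same name: h↦z, a↦s, e↦v.
  ((exists e. J(e)) | (exists h. ~S(h)) | (exists a. J(a))) & ((forall z. S(z)) & (forall s. ~J(s)) | (forall v. ~J(v)))
Pull the quantifiers to the front (each side's bound variable is not free in the other side):
  exists e. exists h. exists a. forall z. forall s. forall v. ((J(e) | ~S(h) | J(a)) & (S(z) & ~J(s) | ~J(v)))

exists e. exists h. exists a. forall z. forall s. forall v. ((J(e) | ~S(h) | J(a)) & (S(z) & ~J(s) | ~J(v)))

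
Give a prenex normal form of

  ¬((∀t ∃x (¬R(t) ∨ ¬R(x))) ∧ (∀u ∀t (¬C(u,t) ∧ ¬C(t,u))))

∃t ∀x ∃u ∃w1 (R(t) ∧ R(x) ∨ C(u,w1) ∨ C(w1,u))

Push ¬ through the quantifiers and connectives to reach negation normal form:
  (∃t ∀x (R(t) ∧ R(x))) ∨ (∃u ∃t (C(u,t) ∨ C(t,u)))
Rename bound variables to avoid capture: t↦w1.
  (∃t ∀x (R(t) ∧ R(x))) ∨ (∃u ∃w1 (C(u,w1) ∨ C(w1,u)))
Finally move all quantifiers to the prefix:
  ∃t ∀x ∃u ∃w1 (R(t) ∧ R(x) ∨ C(u,w1) ∨ C(w1,u))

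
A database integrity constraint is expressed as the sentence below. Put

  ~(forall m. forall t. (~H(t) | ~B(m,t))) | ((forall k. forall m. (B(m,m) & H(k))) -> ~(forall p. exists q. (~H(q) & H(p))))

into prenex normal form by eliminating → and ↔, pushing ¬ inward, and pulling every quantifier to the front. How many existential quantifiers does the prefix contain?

First replace A → B with ¬A ∨ B.
  ~(forall m. forall t. (~H(t) | ~B(m,t))) | ~(forall k. forall m. (B(m,m) & H(k))) | ~(forall p. exists q. (~H(q) & H(p)))
Move each ¬ inward, flipping quantifiers it crosses:
  (exists m. exists t. (H(t) & B(m,t))) | (exists k. exists m. (~B(m,m) | ~H(k))) | (exists p. forall q. (H(q) | ~H(p)))
Rename bound variables to avoid capture: m↦c.
  (exists m. exists t. (H(t) & B(m,t))) | (exists k. exists c. (~B(c,c) | ~H(k))) | (exists p. forall q. (H(q) | ~H(p)))
Finally move all quantifiers to the prefix:
  exists m. exists t. exists k. exists c. exists p. forall q. (H(t) & B(m,t) | ~B(c,c) | ~H(k) | H(q) | ~H(p))
The prefix is exists m exists t exists k exists c exists p forall q: 1 universal, 5 existential.

5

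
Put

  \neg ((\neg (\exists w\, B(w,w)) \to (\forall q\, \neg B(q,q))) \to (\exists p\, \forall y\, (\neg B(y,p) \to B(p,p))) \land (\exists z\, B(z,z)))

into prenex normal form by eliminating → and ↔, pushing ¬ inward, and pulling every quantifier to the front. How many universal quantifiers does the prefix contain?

Rewrite implications/biconditionals: A → B as ¬A ∨ B.
  \neg (\neg (\neg \neg (\exists w\, B(w,w)) \lor (\forall q\, \neg B(q,q))) \lor (\exists p\, \forall y\, (\neg \neg B(y,p) \lor B(p,p))) \land (\exists z\, B(z,z)))
Move each ¬ inward, flipping quantifiers it crosses:
  ((\exists w\, B(w,w)) \lor (\forall q\, \neg B(q,q))) \land ((\forall p\, \exists y\, (\neg B(y,p) \land \neg B(p,p))) \lor (\forall z\, \neg B(z,z)))
All bound variables are already distinct, so no renaming is needed.
Finally move all quantifiers to the prefix:
  \exists w\, \forall q\, \forall p\, \exists y\, \forall z\, ((B(w,w) \lor \neg B(q,q)) \land (\neg B(y,p) \land \neg B(p,p) \lor \neg B(z,z)))
The prefix is \exists w \forall q \forall p \exists y \forall z: 3 universal, 2 existential.

3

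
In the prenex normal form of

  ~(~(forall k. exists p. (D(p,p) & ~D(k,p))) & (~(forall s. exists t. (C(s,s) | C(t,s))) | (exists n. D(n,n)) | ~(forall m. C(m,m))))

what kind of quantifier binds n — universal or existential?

Move each ¬ inward, flipping quantifiers it crosses:
  (forall k. exists p. (D(p,p) & ~D(k,p))) | (forall s. exists t. (C(s,s) | C(t,s))) & (forall n. ~D(n,n)) & (forall m. C(m,m))
Pull the quantifiers to the front (each side's bound variable is not free in the other side):
  forall k. exists p. forall s. exists t. forall n. forall m. (D(p,p) & ~D(k,p) | (C(s,s) | C(t,s)) & ~D(n,n) & C(m,m))
The quantifier exists n sits under an odd number of negations, so it flips to forall n.

universal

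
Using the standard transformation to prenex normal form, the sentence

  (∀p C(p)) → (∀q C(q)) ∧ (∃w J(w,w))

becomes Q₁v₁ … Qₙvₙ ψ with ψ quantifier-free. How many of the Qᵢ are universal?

First replace A → B with ¬A ∨ B.
  ¬(∀p C(p)) ∨ (∀q C(q)) ∧ (∃w J(w,w))
Push ¬ through the quantifiers and connectives to reach negation normal form:
  (∃p ¬C(p)) ∨ (∀q C(q)) ∧ (∃w J(w,w))
All bound variables are already distinct, so no renaming is needed.
Extract every quantifier outward, since the variables are now distinct and don't occur free across branches:
  ∃p ∀q ∃w (¬C(p) ∨ C(q) ∧ J(w,w))
The prefix is ∃p ∀q ∃w: 1 universal, 2 existential.

1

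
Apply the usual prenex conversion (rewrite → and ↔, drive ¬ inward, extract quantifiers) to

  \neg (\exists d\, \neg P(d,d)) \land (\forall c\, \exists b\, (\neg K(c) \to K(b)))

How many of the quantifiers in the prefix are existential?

Eliminate → and ↔ using ¬ and ∨.
  \neg (\exists d\, \neg P(d,d)) \land (\forall c\, \exists b\, (\neg \neg K(c) \lor K(b)))
Push ¬ through the quantifiers and connectives to reach negation normal form:
  (\forall d\, P(d,d)) \land (\forall c\, \exists b\, (K(c) \lor K(b)))
All bound variables are already distinct, so no renaming is needed.
Finally move all quantifiers to the prefix:
  \forall d\, \forall c\, \exists b\, (P(d,d) \land (K(c) \lor K(b)))
The prefix is \forall d \forall c \exists b: 2 universal, 1 existential.

1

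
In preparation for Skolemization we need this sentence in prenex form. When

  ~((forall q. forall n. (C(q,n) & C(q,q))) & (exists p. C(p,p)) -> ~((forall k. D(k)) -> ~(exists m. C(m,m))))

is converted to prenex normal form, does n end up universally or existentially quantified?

Eliminate → and ↔ using ¬ and ∨.
  ~(~((forall q. forall n. (C(q,n) & C(q,q))) & (exists p. C(p,p))) | ~(~(forall k. D(k)) | ~(exists m. C(m,m))))
Push ¬ through the quantifiers and connectives to reach negation normal form:
  (forall q. forall n. (C(q,n) & C(q,q))) & (exists p. C(p,p)) & ((exists k. ~D(k)) | (forall m. ~C(m,m)))
All bound variables are already distinct, so no renaming is needed.
Extract every quantifier outward, since the variables are now distinct and don't occur free across branches:
  forall q. forall n. exists p. exists k. forall m. (C(q,n) & C(q,q) & C(p,p) & (~D(k) | ~C(m,m)))
The quantifier forall n sits under an even number of negations (counting the antecedent side of each →), so it remains universal.

universal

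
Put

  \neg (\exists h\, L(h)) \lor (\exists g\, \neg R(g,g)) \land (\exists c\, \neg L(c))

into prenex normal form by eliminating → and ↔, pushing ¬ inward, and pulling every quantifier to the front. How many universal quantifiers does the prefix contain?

1

Move each ¬ inward, flipping quantifiers it crosses:
  (\forall h\, \neg L(h)) \lor (\exists g\, \neg R(g,g)) \land (\exists c\, \neg L(c))
All bound variables are already distinct, so no renaming is needed.
Pull the quantifiers to the front (each side's bound variable is not free in the other side):
  \forall h\, \exists g\, \exists c\, (\neg L(h) \lor \neg R(g,g) \land \neg L(c))
The prefix is \forall h \exists g \exists c: 1 universal, 2 existential.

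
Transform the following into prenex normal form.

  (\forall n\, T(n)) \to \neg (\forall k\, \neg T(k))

Eliminate → and ↔ using ¬ and ∨.
  \neg (\forall n\, T(n)) \lor \neg (\forall k\, \neg T(k))
Push ¬ through the quantifiers and connectives to reach negation normal form:
  (\exists n\, \neg T(n)) \lor (\exists k\, T(k))
All bound variables are already distinct, so no renaming is needed.
Pull the quantifiers to the front (each side's bound variable is not free in the other side):
  \exists n\, \exists k\, (\neg T(n) \lor T(k))

\exists n\, \exists k\, (\neg T(n) \lor T(k))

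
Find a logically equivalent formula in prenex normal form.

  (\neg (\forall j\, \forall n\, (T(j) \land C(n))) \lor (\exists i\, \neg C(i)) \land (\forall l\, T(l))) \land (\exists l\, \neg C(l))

Push ¬ through the quantifiers and connectives to reach negation normal form:
  ((\exists j\, \exists n\, (\neg T(j) \lor \neg C(n))) \lor (\exists i\, \neg C(i)) \land (\forall l\, T(l))) \land (\exists l\, \neg C(l))
Standardize variables apart so no two quantifiers bind the same name: l↦w1.
  ((\exists j\, \exists n\, (\neg T(j) \lor \neg C(n))) \lor (\exists i\, \neg C(i)) \land (\forall l\, T(l))) \land (\exists w1\, \neg C(w1))
Finally move all quantifiers to the prefix:
  \exists j\, \exists n\, \exists i\, \forall l\, \exists w1\, ((\neg T(j) \lor \neg C(n) \lor \neg C(i) \land T(l)) \land \neg C(w1))

\exists j\, \exists n\, \exists i\, \forall l\, \exists w1\, ((\neg T(j) \lor \neg C(n) \lor \neg C(i) \land T(l)) \land \neg C(w1))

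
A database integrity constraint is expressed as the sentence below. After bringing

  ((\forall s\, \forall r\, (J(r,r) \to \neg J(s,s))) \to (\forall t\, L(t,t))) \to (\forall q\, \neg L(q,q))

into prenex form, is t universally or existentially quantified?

First replace A → B with ¬A ∨ B.
  \neg (\neg (\forall s\, \forall r\, (\neg J(r,r) \lor \neg J(s,s))) \lor (\forall t\, L(t,t))) \lor (\forall q\, \neg L(q,q))
Move each ¬ inward, flipping quantifiers it crosses:
  (\forall s\, \forall r\, (\neg J(r,r) \lor \neg J(s,s))) \land (\exists t\, \neg L(t,t)) \lor (\forall q\, \neg L(q,q))
Finally move all quantifiers to the prefix:
  \forall s\, \forall r\, \exists t\, \forall q\, ((\neg J(r,r) \lor \neg J(s,s)) \land \neg L(t,t) \lor \neg L(q,q))
The quantifier \forall t sits under an odd number of negations (counting the antecedent side of each →), so it flips to \exists t.

existential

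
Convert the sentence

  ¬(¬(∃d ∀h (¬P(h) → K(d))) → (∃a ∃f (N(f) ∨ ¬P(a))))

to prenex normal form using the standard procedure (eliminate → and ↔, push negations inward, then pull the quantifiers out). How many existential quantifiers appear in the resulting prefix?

Eliminate → and ↔ using ¬ and ∨.
  ¬(¬¬(∃d ∀h (¬¬P(h) ∨ K(d))) ∨ (∃a ∃f (N(f) ∨ ¬P(a))))
Push ¬ through the quantifiers and connectives to reach negation normal form:
  (∀d ∃h (¬P(h) ∧ ¬K(d))) ∧ (∀a ∀f (¬N(f) ∧ P(a)))
All bound variables are already distinct, so no renaming is needed.
Pull the quantifiers to the front (each side's bound variable is not free in the other side):
  ∀d ∃h ∀a ∀f (¬P(h) ∧ ¬K(d) ∧ ¬N(f) ∧ P(a))
The prefix is ∀d ∃h ∀a ∀f: 3 universal, 1 existential.

1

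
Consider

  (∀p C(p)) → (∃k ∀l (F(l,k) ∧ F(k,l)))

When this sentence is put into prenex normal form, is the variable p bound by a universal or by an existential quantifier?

Eliminate → and ↔ using ¬ and ∨.
  ¬(∀p C(p)) ∨ (∃k ∀l (F(l,k) ∧ F(k,l)))
Move each ¬ inward, flipping quantifiers it crosses:
  (∃p ¬C(p)) ∨ (∃k ∀l (F(l,k) ∧ F(k,l)))
All bound variables are already distinct, so no renaming is needed.
Finally move all quantifiers to the prefix:
  ∃p ∃k ∀l (¬C(p) ∨ F(l,k) ∧ F(k,l))
The quantifier ∀p sits under an odd number of negations (counting the antecedent side of each →), so it flips to ∃p.

existential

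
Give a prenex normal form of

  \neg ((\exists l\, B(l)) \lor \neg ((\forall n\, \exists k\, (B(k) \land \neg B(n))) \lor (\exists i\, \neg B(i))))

\forall l\, \forall n\, \exists k\, \exists i\, (\neg B(l) \land (B(k) \land \neg B(n) \lor \neg B(i)))

Drive negations inward (¬∀x A ≡ ∃x ¬A, ¬∃x A ≡ ∀x ¬A, De Morgan for ∧/∨):
  (\forall l\, \neg B(l)) \land ((\forall n\, \exists k\, (B(k) \land \neg B(n))) \lor (\exists i\, \neg B(i)))
All bound variables are already distinct, so no renaming is needed.
Pull the quantifiers to the front (each side's bound variable is not free in the other side):
  \forall l\, \forall n\, \exists k\, \exists i\, (\neg B(l) \land (B(k) \land \neg B(n) \lor \neg B(i)))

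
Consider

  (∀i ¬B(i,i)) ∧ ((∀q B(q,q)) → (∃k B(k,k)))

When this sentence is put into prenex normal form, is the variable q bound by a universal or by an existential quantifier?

existential

Rewrite implications/biconditionals: A → B as ¬A ∨ B.
  (∀i ¬B(i,i)) ∧ (¬(∀q B(q,q)) ∨ (∃k B(k,k)))
Push ¬ through the quantifiers and connectives to reach negation normal form:
  (∀i ¬B(i,i)) ∧ ((∃q ¬B(q,q)) ∨ (∃k B(k,k)))
Extract every quantifier outward, since the variables are now distinct and don't occur free across branches:
  ∀i ∃q ∃k (¬B(i,i) ∧ (¬B(q,q) ∨ B(k,k)))
The quantifier ∀q sits under an odd number of negations (counting the antecedent side of each →), so it flips to ∃q.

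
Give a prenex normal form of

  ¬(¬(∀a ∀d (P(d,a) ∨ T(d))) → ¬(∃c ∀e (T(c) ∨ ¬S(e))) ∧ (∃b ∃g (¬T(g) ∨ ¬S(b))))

∃a ∃d ∃c ∀e ∀b ∀g (¬P(d,a) ∧ ¬T(d) ∧ (T(c) ∨ ¬S(e) ∨ T(g) ∧ S(b)))

Eliminate → and ↔ using ¬ and ∨.
  ¬(¬¬(∀a ∀d (P(d,a) ∨ T(d))) ∨ ¬(∃c ∀e (T(c) ∨ ¬S(e))) ∧ (∃b ∃g (¬T(g) ∨ ¬S(b))))
Push ¬ through the quantifiers and connectives to reach negation normal form:
  (∃a ∃d (¬P(d,a) ∧ ¬T(d))) ∧ ((∃c ∀e (T(c) ∨ ¬S(e))) ∨ (∀b ∀g (T(g) ∧ S(b))))
Pull the quantifiers to the front (each side's bound variable is not free in the other side):
  ∃a ∃d ∃c ∀e ∀b ∀g (¬P(d,a) ∧ ¬T(d) ∧ (T(c) ∨ ¬S(e) ∨ T(g) ∧ S(b)))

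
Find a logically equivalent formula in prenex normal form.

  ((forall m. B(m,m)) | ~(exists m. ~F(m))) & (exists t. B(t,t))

forall m. forall z. exists t. ((B(m,m) | F(z)) & B(t,t))

Drive negations inward (¬∀x A ≡ ∃x ¬A, ¬∃x A ≡ ∀x ¬A, De Morgan for ∧/∨):
  ((forall m. B(m,m)) | (forall m. F(m))) & (exists t. B(t,t))
Rename bound variables to avoid capture: m↦z.
  ((forall m. B(m,m)) | (forall z. F(z))) & (exists t. B(t,t))
Extract every quantifier outward, since the variables are now distinct and don't occur free across branches:
  forall m. forall z. exists t. ((B(m,m) | F(z)) & B(t,t))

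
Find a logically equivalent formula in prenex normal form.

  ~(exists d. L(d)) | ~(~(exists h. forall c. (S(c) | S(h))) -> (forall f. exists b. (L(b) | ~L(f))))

forall d. forall h. exists c. exists f. forall b. (~L(d) | ~S(c) & ~S(h) & ~L(b) & L(f))

Rewrite implications/biconditionals: A → B as ¬A ∨ B.
  ~(exists d. L(d)) | ~(~~(exists h. forall c. (S(c) | S(h))) | (forall f. exists b. (L(b) | ~L(f))))
Push ¬ through the quantifiers and connectives to reach negation normal form:
  (forall d. ~L(d)) | (forall h. exists c. (~S(c) & ~S(h))) & (exists f. forall b. (~L(b) & L(f)))
Extract every quantifier outward, since the variables are now distinct and don't occur free across branches:
  forall d. forall h. exists c. exists f. forall b. (~L(d) | ~S(c) & ~S(h) & ~L(b) & L(f))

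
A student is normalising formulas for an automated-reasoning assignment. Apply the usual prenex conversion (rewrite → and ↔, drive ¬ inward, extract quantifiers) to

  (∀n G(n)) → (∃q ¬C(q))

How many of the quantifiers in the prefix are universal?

0

Eliminate → and ↔ using ¬ and ∨.
  ¬(∀n G(n)) ∨ (∃q ¬C(q))
Push ¬ through the quantifiers and connectives to reach negation normal form:
  (∃n ¬G(n)) ∨ (∃q ¬C(q))
All bound variables are already distinct, so no renaming is needed.
Finally move all quantifiers to the prefix:
  ∃n ∃q (¬G(n) ∨ ¬C(q))
The prefix is ∃n ∃q: 0 universal, 2 existential.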